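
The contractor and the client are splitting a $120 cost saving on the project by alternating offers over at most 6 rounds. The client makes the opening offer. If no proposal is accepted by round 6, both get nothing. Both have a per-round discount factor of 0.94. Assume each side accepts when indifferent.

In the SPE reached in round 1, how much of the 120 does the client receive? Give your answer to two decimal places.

Round 6 (the contractor proposes): rejection yields 0 for the client; the contractor offers 0 and keeps 120.
Round 5 (the client proposes): the contractor can get 120 next round, worth 0.94 × 120 = 112.8 now, so the client offers 112.8, keeping 7.2.
Round 4 (the contractor proposes): the client can get 7.2 next round, worth 0.94 × 7.2 = 6.768 now, so the contractor offers 6.768, keeping 113.232.
Round 3 (the client proposes): the contractor can get 113.232 next round, worth 0.94 × 113.232 = 106.43808 now, so the client offers 106.43808, keeping 13.56192.
Round 2 (the contractor proposes): the client can get 13.56192 next round, worth 0.94 × 13.56192 = 12.7482048 now; the contractor offers that and keeps 107.2517952.
Round 1 (the client proposes): the contractor can get 107.2517952 next round, worth 0.94 × 107.2517952 = 100.816687488 now, so the client offers 100.816687488, keeping 19.183312512.

19.18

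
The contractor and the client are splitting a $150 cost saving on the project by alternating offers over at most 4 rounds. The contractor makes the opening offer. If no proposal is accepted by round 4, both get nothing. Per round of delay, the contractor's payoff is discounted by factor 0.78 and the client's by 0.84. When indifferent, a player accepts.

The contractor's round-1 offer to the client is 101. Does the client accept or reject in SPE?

Round 4 (the client proposes): the contractor will accept anything ≥ 0, so the client offers 0 and keeps 150.
Round 3 (the contractor proposes): the client can get 150 next round, worth 0.84 × 150 = 126 now; the contractor offers that and keeps 24.
Round 2 (the client proposes): the contractor can get 24 next round, worth 0.78 × 24 = 18.72 now; the client offers that and keeps 131.28.
So by rejecting in round 1, the client gets 131.28 next round, worth 0.84 × 131.28 = 110.2752 now.
Offer 101 < 110.2752, so the client rejects.

Reject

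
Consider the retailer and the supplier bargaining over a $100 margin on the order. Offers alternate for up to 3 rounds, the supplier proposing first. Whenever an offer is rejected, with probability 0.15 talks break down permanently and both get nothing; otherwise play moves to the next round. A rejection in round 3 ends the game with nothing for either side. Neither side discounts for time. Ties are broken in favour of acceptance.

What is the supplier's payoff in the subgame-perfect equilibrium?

Round 3 (the supplier proposes): rejection yields 0 for the retailer; the supplier offers 0 and keeps 100.
Round 2 (the retailer proposes): rejecting gives the supplier an expected 0.85 × 100 = 85; the retailer offers that and keeps 15.
Round 1 (the supplier proposes): rejecting gives the retailer an expected 0.85 × 15 = 12.75; the supplier offers that and keeps 87.25.

87.25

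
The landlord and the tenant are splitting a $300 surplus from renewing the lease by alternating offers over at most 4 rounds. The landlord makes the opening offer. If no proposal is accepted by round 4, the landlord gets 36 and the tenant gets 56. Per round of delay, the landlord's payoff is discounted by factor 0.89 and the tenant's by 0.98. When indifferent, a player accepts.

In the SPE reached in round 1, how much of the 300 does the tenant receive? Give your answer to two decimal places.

Work backward from the last round.
Round 4 (the tenant proposes): the landlord gets 36 if talks fail, so the tenant offers 36 and keeps 264.
Round 3 (the landlord proposes): the tenant can get 264 next round, worth 0.98 × 264 = 258.72 now, so the landlord offers 258.72, keeping 41.28.
Round 2 (the tenant proposes): the landlord can get 41.28 next round, worth 0.89 × 41.28 = 36.7392 now; the tenant offers that and keeps 263.2608.
Round 1 (the landlord proposes): the tenant can get 263.2608 next round, worth 0.98 × 263.2608 = 257.995584 now. The landlord offers 257.995584 and keeps 300 − 257.995584 = 42.004416.

258.00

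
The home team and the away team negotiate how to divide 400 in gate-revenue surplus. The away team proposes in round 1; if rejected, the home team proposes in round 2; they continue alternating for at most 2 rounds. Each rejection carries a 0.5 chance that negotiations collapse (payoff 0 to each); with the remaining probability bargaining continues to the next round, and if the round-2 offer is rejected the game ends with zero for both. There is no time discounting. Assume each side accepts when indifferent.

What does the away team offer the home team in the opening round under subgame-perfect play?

200

Round 2 (the home team proposes): the away team will accept anything ≥ 0, so the home team offers 0 and keeps 400.
Round 1 (the away team proposes): rejecting gives the home team an expected 0.5 × 400 = 200; the away team offers that and keeps 200.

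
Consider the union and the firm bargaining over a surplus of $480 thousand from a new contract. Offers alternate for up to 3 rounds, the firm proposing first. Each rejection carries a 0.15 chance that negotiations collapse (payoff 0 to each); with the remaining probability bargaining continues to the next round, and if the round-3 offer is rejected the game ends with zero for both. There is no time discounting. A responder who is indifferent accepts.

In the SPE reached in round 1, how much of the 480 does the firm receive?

418.8

By backward induction:
Round 3 (the firm proposes): rejection yields 0 for the union; the firm offers 0 and keeps 480.
Round 2 (the union proposes): rejecting gives the firm an expected 0.85 × 480 = 408. The union offers 408 and keeps 480 − 408 = 72.
Round 1 (the firm proposes): rejecting gives the union an expected 0.85 × 72 = 61.2, so the firm offers 61.2, keeping 418.8.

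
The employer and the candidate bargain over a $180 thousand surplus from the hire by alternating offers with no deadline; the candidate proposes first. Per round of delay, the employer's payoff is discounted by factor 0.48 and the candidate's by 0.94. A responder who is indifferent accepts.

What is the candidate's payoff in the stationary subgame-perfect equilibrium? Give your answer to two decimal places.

170.55

Let x be the candidate's share when the candidate proposes and y be the employer's share when the employer proposes.
The employer accepts iff offered ≥ 0.48·y, so x = 180 − 0.48y. Symmetrically y = 180 − 0.94x.
Substituting: x = 180 − 0.48(180 − 0.94x), giving x(1 − 0.94·0.48) = 180(1 − 0.48).
So x = 180 × 0.52 / 0.5488 ≈ 170.5539, and the employer receives 180 − x ≈ 9.4461.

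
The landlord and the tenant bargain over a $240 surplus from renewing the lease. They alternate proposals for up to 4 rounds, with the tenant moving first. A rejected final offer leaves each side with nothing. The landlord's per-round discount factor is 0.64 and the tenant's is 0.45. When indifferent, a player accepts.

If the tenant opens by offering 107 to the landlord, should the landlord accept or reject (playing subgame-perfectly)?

Reject

Work out the landlord's continuation value if the offer is rejected.
Round 4 (the landlord proposes): rejection yields 0 for the tenant; the landlord offers 0 and keeps 240.
Round 3 (the tenant proposes): the landlord can get 240 next round, worth 0.64 × 240 = 153.6 now, so the tenant offers 153.6, keeping 86.4.
Round 2 (the landlord proposes): the tenant can get 86.4 next round, worth 0.45 × 86.4 = 38.88 now. The landlord offers 38.88 and keeps 240 − 38.88 = 201.12.
So by rejecting in round 1, the landlord gets 201.12 next round, worth 0.64 × 201.12 = 128.7168 now.
Offer 107 < 128.7168, so the landlord rejects.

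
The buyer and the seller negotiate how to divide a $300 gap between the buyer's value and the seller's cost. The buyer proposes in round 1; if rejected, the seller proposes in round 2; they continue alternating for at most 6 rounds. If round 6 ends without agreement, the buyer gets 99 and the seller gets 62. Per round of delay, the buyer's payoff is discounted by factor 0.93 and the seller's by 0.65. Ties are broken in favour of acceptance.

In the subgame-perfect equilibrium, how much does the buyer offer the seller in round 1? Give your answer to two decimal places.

69.64

Round 6 (the seller proposes): the buyer gets 99 if talks fail, so the seller offers 99 and keeps 201.
Round 5 (the buyer proposes): the seller can get 201 next round, worth 0.65 × 201 = 130.65 now. The buyer offers 130.65 and keeps 300 − 130.65 = 169.35.
Round 4 (the seller proposes): the buyer can get 169.35 next round, worth 0.93 × 169.35 = 157.4955 now. The seller offers 157.4955 and keeps 300 − 157.4955 = 142.5045.
Round 3 (the buyer proposes): the seller can get 142.5045 next round, worth 0.65 × 142.5045 = 92.627925 now. The buyer offers 92.627925 and keeps 300 − 92.627925 = 207.372075.
Round 2 (the seller proposes): the buyer can get 207.372075 next round, worth 0.93 × 207.372075 = 192.85602975 now; the seller offers that and keeps 107.14397025.
Round 1 (the buyer proposes): the seller can get 107.14397025 next round, worth 0.65 × 107.14397025 = 69.6435806625 now, so the buyer offers 69.6435806625, keeping 230.3564193375.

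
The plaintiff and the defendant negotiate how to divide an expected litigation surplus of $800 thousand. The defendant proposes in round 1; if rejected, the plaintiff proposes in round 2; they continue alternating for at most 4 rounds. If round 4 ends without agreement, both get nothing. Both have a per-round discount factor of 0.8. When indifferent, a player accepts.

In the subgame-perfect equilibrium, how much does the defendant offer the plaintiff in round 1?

Round 4 (the plaintiff proposes): the defendant will accept anything ≥ 0, so the plaintiff offers 0 and keeps 800.
Round 3 (the defendant proposes): the plaintiff can get 800 next round, worth 0.8 × 800 = 640 now. The defendant offers 640 and keeps 800 − 640 = 160.
Round 2 (the plaintiff proposes): the defendant can get 160 next round, worth 0.8 × 160 = 128 now, so the plaintiff offers 128, keeping 672.
Round 1 (the defendant proposes): the plaintiff can get 672 next round, worth 0.8 × 672 = 537.6 now; the defendant offers that and keeps 262.4.

537.6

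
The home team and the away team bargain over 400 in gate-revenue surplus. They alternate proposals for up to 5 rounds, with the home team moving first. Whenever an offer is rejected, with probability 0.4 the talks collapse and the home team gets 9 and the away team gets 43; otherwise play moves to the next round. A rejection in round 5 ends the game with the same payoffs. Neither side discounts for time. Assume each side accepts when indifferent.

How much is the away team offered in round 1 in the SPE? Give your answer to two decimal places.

Round 5 (the home team proposes): the away team gets 43 if talks fail, so the home team offers 43 and keeps 357.
Round 4 (the away team proposes): rejecting gives the home team an expected 0.6 × 357 + 0.4 × 9 = 217.8, so the away team offers 217.8, keeping 182.2.
Round 3 (the home team proposes): rejecting gives the away team an expected 0.6 × 182.2 + 0.4 × 43 = 126.52; the home team offers that and keeps 273.48.
Round 2 (the away team proposes): rejecting gives the home team an expected 0.6 × 273.48 + 0.4 × 9 = 167.688; the away team offers that and keeps 232.312.
Round 1 (the home team proposes): rejecting gives the away team an expected 0.6 × 232.312 + 0.4 × 43 = 156.5872. The home team offers 156.5872 and keeps 400 − 156.5872 = 243.4128.

156.59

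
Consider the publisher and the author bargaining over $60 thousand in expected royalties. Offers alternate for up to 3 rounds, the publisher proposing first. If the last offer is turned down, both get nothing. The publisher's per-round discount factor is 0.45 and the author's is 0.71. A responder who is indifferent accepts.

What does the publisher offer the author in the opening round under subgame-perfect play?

Work backward from the last round.
Round 3 (the publisher proposes): the author will accept anything ≥ 0, so the publisher offers 0 and keeps 60.
Round 2 (the author proposes): the publisher can get 60 next round, worth 0.45 × 60 = 27 now, so the author offers 27, keeping 33.
Round 1 (the publisher proposes): the author can get 33 next round, worth 0.71 × 33 = 23.43 now. The publisher offers 23.43 and keeps 60 − 23.43 = 36.57.

23.43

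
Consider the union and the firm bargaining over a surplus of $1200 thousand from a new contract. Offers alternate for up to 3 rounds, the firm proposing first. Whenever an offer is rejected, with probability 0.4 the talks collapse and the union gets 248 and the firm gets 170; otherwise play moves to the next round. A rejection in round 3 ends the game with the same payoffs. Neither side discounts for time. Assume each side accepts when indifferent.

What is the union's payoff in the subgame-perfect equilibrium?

Round 3 (the firm proposes): the union gets 248 if talks fail, so the firm offers 248 and keeps 952.
Round 2 (the union proposes): rejecting gives the firm an expected 0.6 × 952 + 0.4 × 170 = 639.2, so the union offers 639.2, keeping 560.8.
Round 1 (the firm proposes): rejecting gives the union an expected 0.6 × 560.8 + 0.4 × 248 = 435.68, so the firm offers 435.68, keeping 764.32.

435.68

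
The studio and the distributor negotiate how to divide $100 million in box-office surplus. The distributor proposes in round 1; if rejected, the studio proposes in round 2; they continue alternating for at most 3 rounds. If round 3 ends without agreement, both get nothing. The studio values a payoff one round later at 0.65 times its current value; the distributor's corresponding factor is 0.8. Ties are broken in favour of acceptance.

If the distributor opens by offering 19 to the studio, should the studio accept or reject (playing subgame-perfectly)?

Round 3 (the distributor proposes): rejection yields 0 for the studio; the distributor offers 0 and keeps 100.
Round 2 (the studio proposes): the distributor can get 100 next round, worth 0.8 × 100 = 80 now. The studio offers 80 and keeps 100 − 80 = 20.
So by rejecting in round 1, the studio gets 20 next round, worth 0.65 × 20 = 13 now.
Offer 19 ≥ 13, so the studio accepts.

Accept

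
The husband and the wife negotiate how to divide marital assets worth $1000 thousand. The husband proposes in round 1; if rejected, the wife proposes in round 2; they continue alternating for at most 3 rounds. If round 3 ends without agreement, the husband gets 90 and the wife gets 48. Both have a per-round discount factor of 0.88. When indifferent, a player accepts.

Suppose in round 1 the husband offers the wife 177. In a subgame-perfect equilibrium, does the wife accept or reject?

Accept

Work out the wife's continuation value if the offer is rejected.
Round 3 (the husband proposes): the wife gets 48 if talks fail, so the husband offers 48 and keeps 952.
Round 2 (the wife proposes): the husband can get 952 next round, worth 0.88 × 952 = 837.76 now. The wife offers 837.76 and keeps 1000 − 837.76 = 162.24.
So by rejecting in round 1, the wife gets 162.24 next round, worth 0.88 × 162.24 = 142.7712 now.
Offer 177 ≥ 142.7712, so the wife accepts.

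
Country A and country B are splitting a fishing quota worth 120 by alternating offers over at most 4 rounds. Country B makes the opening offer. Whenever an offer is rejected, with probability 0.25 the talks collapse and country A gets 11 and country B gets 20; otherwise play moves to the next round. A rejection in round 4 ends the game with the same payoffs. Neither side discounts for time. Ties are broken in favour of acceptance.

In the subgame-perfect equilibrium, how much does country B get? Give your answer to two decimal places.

Round 4 (country A proposes): country B gets 20 if talks fail, so country A offers 20 and keeps 100.
Round 3 (country B proposes): rejecting gives country A an expected 0.75 × 100 + 0.25 × 11 = 77.75, so country B offers 77.75, keeping 42.25.
Round 2 (country A proposes): rejecting gives country B an expected 0.75 × 42.25 + 0.25 × 20 = 36.6875, so country A offers 36.6875, keeping 83.3125.
Round 1 (country B proposes): rejecting gives country A an expected 0.75 × 83.3125 + 0.25 × 11 = 65.234375, so country B offers 65.234375, keeping 54.765625.

54.77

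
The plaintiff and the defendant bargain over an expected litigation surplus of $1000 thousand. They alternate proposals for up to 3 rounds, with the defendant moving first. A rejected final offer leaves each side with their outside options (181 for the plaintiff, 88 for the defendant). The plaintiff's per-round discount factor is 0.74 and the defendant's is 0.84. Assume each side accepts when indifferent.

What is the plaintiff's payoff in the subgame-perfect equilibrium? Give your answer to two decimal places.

Round 3 (the defendant proposes): the plaintiff gets 181 if talks fail, so the defendant offers 181 and keeps 819.
Round 2 (the plaintiff proposes): the defendant can get 819 next round, worth 0.84 × 819 = 687.96 now, so the plaintiff offers 687.96, keeping 312.04.
Round 1 (the defendant proposes): the plaintiff can get 312.04 next round, worth 0.74 × 312.04 = 230.9096 now; the defendant offers that and keeps 769.0904.

230.91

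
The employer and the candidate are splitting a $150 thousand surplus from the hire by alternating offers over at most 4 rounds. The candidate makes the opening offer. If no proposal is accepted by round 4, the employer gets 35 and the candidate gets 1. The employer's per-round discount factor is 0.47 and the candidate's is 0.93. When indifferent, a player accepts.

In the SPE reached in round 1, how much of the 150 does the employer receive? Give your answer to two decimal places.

35.55

Round 4 (the employer proposes): the candidate gets 1 if talks fail, so the employer offers 1 and keeps 149.
Round 3 (the candidate proposes): the employer can get 149 next round, worth 0.47 × 149 = 70.03 now, so the candidate offers 70.03, keeping 79.97.
Round 2 (the employer proposes): the candidate can get 79.97 next round, worth 0.93 × 79.97 = 74.3721 now. The employer offers 74.3721 and keeps 150 − 74.3721 = 75.6279.
Round 1 (the candidate proposes): the employer can get 75.6279 next round, worth 0.47 × 75.6279 = 35.545113 now, so the candidate offers 35.545113, keeping 114.454887.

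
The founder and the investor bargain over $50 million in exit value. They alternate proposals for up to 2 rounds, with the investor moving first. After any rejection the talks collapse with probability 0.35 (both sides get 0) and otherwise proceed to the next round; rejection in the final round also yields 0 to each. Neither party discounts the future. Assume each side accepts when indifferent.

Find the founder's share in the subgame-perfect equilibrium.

32.5

By backward induction:
Round 2 (the founder proposes): the investor will accept anything ≥ 0, so the founder offers 0 and keeps 50.
Round 1 (the investor proposes): rejecting gives the founder an expected 0.65 × 50 = 32.5, so the investor offers 32.5, keeping 17.5.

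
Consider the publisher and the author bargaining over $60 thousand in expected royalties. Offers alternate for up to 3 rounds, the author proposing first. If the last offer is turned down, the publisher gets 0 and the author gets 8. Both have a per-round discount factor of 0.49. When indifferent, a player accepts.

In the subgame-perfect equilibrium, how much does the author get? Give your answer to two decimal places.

45.01

Round 3 (the author proposes): rejection yields 0 for the publisher; the author offers 0 and keeps 60.
Round 2 (the publisher proposes): the author can get 60 next round, worth 0.49 × 60 = 29.4 now. The publisher offers 29.4 and keeps 60 − 29.4 = 30.6.
Round 1 (the author proposes): the publisher can get 30.6 next round, worth 0.49 × 30.6 = 14.994 now. The author offers 14.994 and keeps 60 − 14.994 = 45.006.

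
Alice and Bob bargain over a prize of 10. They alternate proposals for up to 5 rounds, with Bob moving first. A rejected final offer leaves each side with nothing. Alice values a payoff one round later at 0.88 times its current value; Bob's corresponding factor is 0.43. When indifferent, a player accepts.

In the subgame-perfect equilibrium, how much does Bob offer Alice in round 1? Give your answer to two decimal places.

By backward induction:
Round 5 (Bob proposes): rejection yields 0 for Alice; Bob offers 0 and keeps 10.
Round 4 (Alice proposes): Bob can get 10 next round, worth 0.43 × 10 = 4.3 now, so Alice offers 4.3, keeping 5.7.
Round 3 (Bob proposes): Alice can get 5.7 next round, worth 0.88 × 5.7 = 5.016 now. Bob offers 5.016 and keeps 10 − 5.016 = 4.984.
Round 2 (Alice proposes): Bob can get 4.984 next round, worth 0.43 × 4.984 = 2.14312 now; Alice offers that and keeps 7.85688.
Round 1 (Bob proposes): Alice can get 7.85688 next round, worth 0.88 × 7.85688 = 6.9140544 now; Bob offers that and keeps 3.0859456.

6.91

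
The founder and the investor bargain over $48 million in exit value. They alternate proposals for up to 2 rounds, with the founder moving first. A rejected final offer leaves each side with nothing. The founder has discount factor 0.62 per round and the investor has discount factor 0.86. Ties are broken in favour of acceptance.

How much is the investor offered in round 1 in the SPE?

41.28

Work backward from the last round.
Round 2 (the investor proposes): rejection yields 0 for the founder; the investor offers 0 and keeps 48.
Round 1 (the founder proposes): the investor can get 48 next round, worth 0.86 × 48 = 41.28 now, so the founder offers 41.28, keeping 6.72.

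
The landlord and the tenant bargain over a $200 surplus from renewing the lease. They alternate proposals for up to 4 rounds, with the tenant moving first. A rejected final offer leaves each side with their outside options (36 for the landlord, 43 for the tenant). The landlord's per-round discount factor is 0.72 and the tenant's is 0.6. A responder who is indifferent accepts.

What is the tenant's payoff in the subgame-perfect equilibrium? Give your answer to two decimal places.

93.57

By backward induction:
Round 4 (the landlord proposes): the tenant gets 43 if talks fail, so the landlord offers 43 and keeps 157.
Round 3 (the tenant proposes): the landlord can get 157 next round, worth 0.72 × 157 = 113.04 now; the tenant offers that and keeps 86.96.
Round 2 (the landlord proposes): the tenant can get 86.96 next round, worth 0.6 × 86.96 = 52.176 now, so the landlord offers 52.176, keeping 147.824.
Round 1 (the tenant proposes): the landlord can get 147.824 next round, worth 0.72 × 147.824 = 106.43328 now; the tenant offers that and keeps 93.56672.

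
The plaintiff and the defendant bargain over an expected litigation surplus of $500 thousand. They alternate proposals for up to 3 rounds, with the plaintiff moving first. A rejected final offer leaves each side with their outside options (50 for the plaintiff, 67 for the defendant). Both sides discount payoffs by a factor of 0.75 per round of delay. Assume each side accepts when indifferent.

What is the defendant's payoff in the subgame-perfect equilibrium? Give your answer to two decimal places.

Round 3 (the plaintiff proposes): the defendant gets 67 if talks fail, so the plaintiff offers 67 and keeps 433.
Round 2 (the defendant proposes): the plaintiff can get 433 next round, worth 0.75 × 433 = 324.75 now; the defendant offers that and keeps 175.25.
Round 1 (the plaintiff proposes): the defendant can get 175.25 next round, worth 0.75 × 175.25 = 131.4375 now, so the plaintiff offers 131.4375, keeping 368.5625.

131.44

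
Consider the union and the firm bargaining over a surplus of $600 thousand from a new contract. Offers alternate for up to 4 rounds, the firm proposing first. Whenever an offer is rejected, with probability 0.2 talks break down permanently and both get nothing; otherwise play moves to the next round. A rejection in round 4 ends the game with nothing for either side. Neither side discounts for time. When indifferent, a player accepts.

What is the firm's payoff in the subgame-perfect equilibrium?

196.8

By backward induction:
Round 4 (the union proposes): rejection yields 0 for the firm; the union offers 0 and keeps 600.
Round 3 (the firm proposes): rejecting gives the union an expected 0.8 × 600 = 480, so the firm offers 480, keeping 120.
Round 2 (the union proposes): rejecting gives the firm an expected 0.8 × 120 = 96, so the union offers 96, keeping 504.
Round 1 (the firm proposes): rejecting gives the union an expected 0.8 × 504 = 403.2, so the firm offers 403.2, keeping 196.8.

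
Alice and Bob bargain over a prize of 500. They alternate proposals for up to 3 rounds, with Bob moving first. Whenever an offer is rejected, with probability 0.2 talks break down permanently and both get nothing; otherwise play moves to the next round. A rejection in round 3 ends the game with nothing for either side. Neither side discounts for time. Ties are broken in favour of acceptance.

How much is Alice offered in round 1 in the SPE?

Round 3 (Bob proposes): rejection yields 0 for Alice; Bob offers 0 and keeps 500.
Round 2 (Alice proposes): rejecting gives Bob an expected 0.8 × 500 = 400, so Alice offers 400, keeping 100.
Round 1 (Bob proposes): rejecting gives Alice an expected 0.8 × 100 = 80, so Bob offers 80, keeping 420.

80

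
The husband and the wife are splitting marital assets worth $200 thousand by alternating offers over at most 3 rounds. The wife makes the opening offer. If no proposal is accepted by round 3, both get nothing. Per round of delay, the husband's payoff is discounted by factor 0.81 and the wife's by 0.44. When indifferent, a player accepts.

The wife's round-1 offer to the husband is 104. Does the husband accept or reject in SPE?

Accept

Work out the husband's continuation value if the offer is rejected.
Round 3 (the wife proposes): rejection yields 0 for the husband; the wife offers 0 and keeps 200.
Round 2 (the husband proposes): the wife can get 200 next round, worth 0.44 × 200 = 88 now. The husband offers 88 and keeps 200 − 88 = 112.
So by rejecting in round 1, the husband gets 112 next round, worth 0.81 × 112 = 90.72 now.
Offer 104 ≥ 90.72, so the husband accepts.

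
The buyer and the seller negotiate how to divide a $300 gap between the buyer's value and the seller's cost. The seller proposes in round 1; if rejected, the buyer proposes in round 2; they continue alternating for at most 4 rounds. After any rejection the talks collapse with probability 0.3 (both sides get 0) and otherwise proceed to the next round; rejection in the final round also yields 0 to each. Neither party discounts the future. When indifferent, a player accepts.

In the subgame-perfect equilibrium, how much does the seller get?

By backward induction:
Round 4 (the buyer proposes): rejection yields 0 for the seller; the buyer offers 0 and keeps 300.
Round 3 (the seller proposes): rejecting gives the buyer an expected 0.7 × 300 = 210, so the seller offers 210, keeping 90.
Round 2 (the buyer proposes): rejecting gives the seller an expected 0.7 × 90 = 63. The buyer offers 63 and keeps 300 − 63 = 237.
Round 1 (the seller proposes): rejecting gives the buyer an expected 0.7 × 237 = 165.9, so the seller offers 165.9, keeping 134.1.

134.1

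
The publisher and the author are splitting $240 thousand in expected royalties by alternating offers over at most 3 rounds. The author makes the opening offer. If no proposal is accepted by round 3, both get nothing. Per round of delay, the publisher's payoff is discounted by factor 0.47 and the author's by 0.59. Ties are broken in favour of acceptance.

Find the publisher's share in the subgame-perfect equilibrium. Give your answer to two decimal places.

Round 3 (the author proposes): the publisher will accept anything ≥ 0, so the author offers 0 and keeps 240.
Round 2 (the publisher proposes): the author can get 240 next round, worth 0.59 × 240 = 141.6 now, so the publisher offers 141.6, keeping 98.4.
Round 1 (the author proposes): the publisher can get 98.4 next round, worth 0.47 × 98.4 = 46.248 now; the author offers that and keeps 193.752.

46.25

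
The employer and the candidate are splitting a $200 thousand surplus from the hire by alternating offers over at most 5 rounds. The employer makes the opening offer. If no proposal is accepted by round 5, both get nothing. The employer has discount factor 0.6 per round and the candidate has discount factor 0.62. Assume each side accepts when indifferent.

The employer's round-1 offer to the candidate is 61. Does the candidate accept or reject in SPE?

Work out the candidate's continuation value if the offer is rejected.
Round 5 (the employer proposes): rejection yields 0 for the candidate; the employer offers 0 and keeps 200.
Round 4 (the candidate proposes): the employer can get 200 next round, worth 0.6 × 200 = 120 now, so the candidate offers 120, keeping 80.
Round 3 (the employer proposes): the candidate can get 80 next round, worth 0.62 × 80 = 49.6 now. The employer offers 49.6 and keeps 200 − 49.6 = 150.4.
Round 2 (the candidate proposes): the employer can get 150.4 next round, worth 0.6 × 150.4 = 90.24 now; the candidate offers that and keeps 109.76.
So by rejecting in round 1, the candidate gets 109.76 next round, worth 0.62 × 109.76 = 68.0512 now.
Offer 61 < 68.0512, so the candidate rejects.

Reject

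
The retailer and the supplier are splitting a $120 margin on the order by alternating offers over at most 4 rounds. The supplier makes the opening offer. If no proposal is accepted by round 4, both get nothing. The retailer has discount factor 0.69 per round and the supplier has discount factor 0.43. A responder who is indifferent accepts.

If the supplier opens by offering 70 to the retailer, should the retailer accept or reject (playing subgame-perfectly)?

Reject

Work out the retailer's continuation value if the offer is rejected.
Round 4 (the retailer proposes): rejection yields 0 for the supplier; the retailer offers 0 and keeps 120.
Round 3 (the supplier proposes): the retailer can get 120 next round, worth 0.69 × 120 = 82.8 now, so the supplier offers 82.8, keeping 37.2.
Round 2 (the retailer proposes): the supplier can get 37.2 next round, worth 0.43 × 37.2 = 15.996 now; the retailer offers that and keeps 104.004.
So by rejecting in round 1, the retailer gets 104.004 next round, worth 0.69 × 104.004 = 71.76276 now.
Offer 70 < 71.76276, so the retailer rejects.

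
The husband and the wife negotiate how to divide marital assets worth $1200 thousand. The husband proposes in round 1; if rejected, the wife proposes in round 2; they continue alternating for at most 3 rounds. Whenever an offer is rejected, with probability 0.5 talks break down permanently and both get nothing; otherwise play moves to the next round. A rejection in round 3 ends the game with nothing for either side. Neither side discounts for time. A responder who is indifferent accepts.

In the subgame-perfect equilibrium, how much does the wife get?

Round 3 (the husband proposes): the wife will accept anything ≥ 0, so the husband offers 0 and keeps 1200.
Round 2 (the wife proposes): rejecting gives the husband an expected 0.5 × 1200 = 600, so the wife offers 600, keeping 600.
Round 1 (the husband proposes): rejecting gives the wife an expected 0.5 × 600 = 300; the husband offers that and keeps 900.

300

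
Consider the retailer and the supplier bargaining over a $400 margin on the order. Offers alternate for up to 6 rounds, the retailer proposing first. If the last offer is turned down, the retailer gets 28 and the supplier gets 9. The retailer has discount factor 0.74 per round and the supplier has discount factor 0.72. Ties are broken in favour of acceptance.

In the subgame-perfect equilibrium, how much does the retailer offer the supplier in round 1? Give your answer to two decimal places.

190.81

Solve by backward induction from round 6.
Round 6 (the supplier proposes): the retailer gets 28 if talks fail, so the supplier offers 28 and keeps 372.
Round 5 (the retailer proposes): the supplier can get 372 next round, worth 0.72 × 372 = 267.84 now, so the retailer offers 267.84, keeping 132.16.
Round 4 (the supplier proposes): the retailer can get 132.16 next round, worth 0.74 × 132.16 = 97.7984 now. The supplier offers 97.7984 and keeps 400 − 97.7984 = 302.2016.
Round 3 (the retailer proposes): the supplier can get 302.2016 next round, worth 0.72 × 302.2016 = 217.585152 now. The retailer offers 217.585152 and keeps 400 − 217.585152 = 182.414848.
Round 2 (the supplier proposes): the retailer can get 182.414848 next round, worth 0.74 × 182.414848 = 134.98698752 now. The supplier offers 134.98698752 and keeps 400 − 134.98698752 = 265.01301248.
Round 1 (the retailer proposes): the supplier can get 265.01301248 next round, worth 0.72 × 265.01301248 = 190.8093689856 now. The retailer offers 190.8093689856 and keeps 400 − 190.8093689856 = 209.1906310144.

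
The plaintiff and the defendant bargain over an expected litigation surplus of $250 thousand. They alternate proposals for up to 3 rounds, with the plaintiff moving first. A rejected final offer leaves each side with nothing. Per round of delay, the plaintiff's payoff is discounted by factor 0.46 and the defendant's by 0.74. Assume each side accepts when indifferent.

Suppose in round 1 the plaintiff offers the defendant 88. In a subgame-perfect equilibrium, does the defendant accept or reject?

Reject

Round 3 (the plaintiff proposes): the defendant will accept anything ≥ 0, so the plaintiff offers 0 and keeps 250.
Round 2 (the defendant proposes): the plaintiff can get 250 next round, worth 0.46 × 250 = 115 now, so the defendant offers 115, keeping 135.
So by rejecting in round 1, the defendant gets 135 next round, worth 0.74 × 135 = 99.9 now.
Offer 88 < 99.9, so the defendant rejects.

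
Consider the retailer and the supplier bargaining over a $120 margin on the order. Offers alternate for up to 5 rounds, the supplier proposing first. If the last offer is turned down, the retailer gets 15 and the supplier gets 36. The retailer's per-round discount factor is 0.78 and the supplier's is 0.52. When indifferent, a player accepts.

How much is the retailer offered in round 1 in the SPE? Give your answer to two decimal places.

65.62

Solve by backward induction from round 5.
Round 5 (the supplier proposes): the retailer gets 15 if talks fail, so the supplier offers 15 and keeps 105.
Round 4 (the retailer proposes): the supplier can get 105 next round, worth 0.52 × 105 = 54.6 now. The retailer offers 54.6 and keeps 120 − 54.6 = 65.4.
Round 3 (the supplier proposes): the retailer can get 65.4 next round, worth 0.78 × 65.4 = 51.012 now; the supplier offers that and keeps 68.988.
Round 2 (the retailer proposes): the supplier can get 68.988 next round, worth 0.52 × 68.988 = 35.87376 now, so the retailer offers 35.87376, keeping 84.12624.
Round 1 (the supplier proposes): the retailer can get 84.12624 next round, worth 0.78 × 84.12624 = 65.6184672 now; the supplier offers that and keeps 54.3815328.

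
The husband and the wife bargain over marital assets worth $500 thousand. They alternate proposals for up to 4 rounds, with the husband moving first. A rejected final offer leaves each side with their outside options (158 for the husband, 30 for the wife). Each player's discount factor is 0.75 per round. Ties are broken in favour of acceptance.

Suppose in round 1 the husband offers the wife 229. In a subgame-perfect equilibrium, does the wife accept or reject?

Round 4 (the wife proposes): the husband gets 158 if talks fail, so the wife offers 158 and keeps 342.
Round 3 (the husband proposes): the wife can get 342 next round, worth 0.75 × 342 = 256.5 now; the husband offers that and keeps 243.5.
Round 2 (the wife proposes): the husband can get 243.5 next round, worth 0.75 × 243.5 = 182.625 now, so the wife offers 182.625, keeping 317.375.
So by rejecting in round 1, the wife gets 317.375 next round, worth 0.75 × 317.375 = 238.03125 now.
Offer 229 < 238.03125, so the wife rejects.

Reject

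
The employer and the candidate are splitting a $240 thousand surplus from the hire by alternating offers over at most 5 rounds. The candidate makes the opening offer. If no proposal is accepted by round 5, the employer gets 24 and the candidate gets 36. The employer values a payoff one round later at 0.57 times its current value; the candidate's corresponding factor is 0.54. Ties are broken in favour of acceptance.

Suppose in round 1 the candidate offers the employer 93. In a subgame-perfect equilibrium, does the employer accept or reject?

Accept

Round 5 (the candidate proposes): the employer gets 24 if talks fail, so the candidate offers 24 and keeps 216.
Round 4 (the employer proposes): the candidate can get 216 next round, worth 0.54 × 216 = 116.64 now. The employer offers 116.64 and keeps 240 − 116.64 = 123.36.
Round 3 (the candidate proposes): the employer can get 123.36 next round, worth 0.57 × 123.36 = 70.3152 now, so the candidate offers 70.3152, keeping 169.6848.
Round 2 (the employer proposes): the candidate can get 169.6848 next round, worth 0.54 × 169.6848 = 91.629792 now; the employer offers that and keeps 148.370208.
So by rejecting in round 1, the employer gets 148.370208 next round, worth 0.57 × 148.370208 = 84.57101856 now.
Offer 93 ≥ 84.57101856, so the employer accepts.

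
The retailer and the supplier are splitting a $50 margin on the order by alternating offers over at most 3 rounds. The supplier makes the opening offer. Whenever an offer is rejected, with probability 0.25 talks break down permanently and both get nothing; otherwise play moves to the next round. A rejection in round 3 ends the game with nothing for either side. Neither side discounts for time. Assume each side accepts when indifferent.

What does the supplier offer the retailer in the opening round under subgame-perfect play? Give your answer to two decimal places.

Round 3 (the supplier proposes): the retailer will accept anything ≥ 0, so the supplier offers 0 and keeps 50.
Round 2 (the retailer proposes): rejecting gives the supplier an expected 0.75 × 50 = 37.5; the retailer offers that and keeps 12.5.
Round 1 (the supplier proposes): rejecting gives the retailer an expected 0.75 × 12.5 = 9.375. The supplier offers 9.375 and keeps 50 − 9.375 = 40.625.

9.38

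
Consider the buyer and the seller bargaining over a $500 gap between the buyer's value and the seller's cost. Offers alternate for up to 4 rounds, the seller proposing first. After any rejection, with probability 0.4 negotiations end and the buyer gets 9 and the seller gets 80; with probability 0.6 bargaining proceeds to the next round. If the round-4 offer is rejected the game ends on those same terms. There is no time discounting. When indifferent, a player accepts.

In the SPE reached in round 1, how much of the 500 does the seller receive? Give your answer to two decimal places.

Round 4 (the buyer proposes): the seller gets 80 if talks fail, so the buyer offers 80 and keeps 420.
Round 3 (the seller proposes): rejecting gives the buyer an expected 0.6 × 420 + 0.4 × 9 = 255.6; the seller offers that and keeps 244.4.
Round 2 (the buyer proposes): rejecting gives the seller an expected 0.6 × 244.4 + 0.4 × 80 = 178.64, so the buyer offers 178.64, keeping 321.36.
Round 1 (the seller proposes): rejecting gives the buyer an expected 0.6 × 321.36 + 0.4 × 9 = 196.416, so the seller offers 196.416, keeping 303.584.

303.58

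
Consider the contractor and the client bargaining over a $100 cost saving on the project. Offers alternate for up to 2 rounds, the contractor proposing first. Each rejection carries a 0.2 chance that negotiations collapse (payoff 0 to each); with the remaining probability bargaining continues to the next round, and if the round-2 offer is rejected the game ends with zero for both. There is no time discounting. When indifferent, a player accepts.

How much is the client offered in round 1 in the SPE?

Round 2 (the client proposes): the contractor will accept anything ≥ 0, so the client offers 0 and keeps 100.
Round 1 (the contractor proposes): rejecting gives the client an expected 0.8 × 100 = 80. The contractor offers 80 and keeps 100 − 80 = 20.

80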